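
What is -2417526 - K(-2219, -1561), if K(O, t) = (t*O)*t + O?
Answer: 5404668592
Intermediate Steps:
K(O, t) = O + O*t² (K(O, t) = (O*t)*t + O = O*t² + O = O + O*t²)
-2417526 - K(-2219, -1561) = -2417526 - (-2219)*(1 + (-1561)²) = -2417526 - (-2219)*(1 + 2436721) = -2417526 - (-2219)*2436722 = -2417526 - 1*(-5407086118) = -2417526 + 5407086118 = 5404668592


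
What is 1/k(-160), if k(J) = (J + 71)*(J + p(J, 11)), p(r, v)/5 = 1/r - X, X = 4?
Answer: 32/512729 ≈ 6.2411e-5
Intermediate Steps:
p(r, v) = -20 + 5/r (p(r, v) = 5*(1/r - 1*4) = 5*(1/r - 4) = 5*(-4 + 1/r) = -20 + 5/r)
k(J) = (71 + J)*(-20 + J + 5/J) (k(J) = (J + 71)*(J + (-20 + 5/J)) = (71 + J)*(-20 + J + 5/J))
1/k(-160) = 1/(-1415 + (-160)**2 + 51*(-160) + 355/(-160)) = 1/(-1415 + 25600 - 8160 + 355*(-1/160)) = 1/(-1415 + 25600 - 8160 - 71/32) = 1/(512729/32) = 32/512729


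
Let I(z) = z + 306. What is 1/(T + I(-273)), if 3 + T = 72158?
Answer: 1/72188 ≈ 1.3853e-5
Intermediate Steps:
I(z) = 306 + z
T = 72155 (T = -3 + 72158 = 72155)
1/(T + I(-273)) = 1/(72155 + (306 - 273)) = 1/(72155 + 33) = 1/72188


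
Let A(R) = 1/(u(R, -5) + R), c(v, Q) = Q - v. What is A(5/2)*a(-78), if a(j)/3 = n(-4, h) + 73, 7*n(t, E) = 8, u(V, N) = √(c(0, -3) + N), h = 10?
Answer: 5190/133 - 4152*I*√2/133 ≈ 39.023 - 44.149*I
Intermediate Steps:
u(V, N) = √(-3 + N) (u(V, N) = √((-3 - 1*0) + N) = √((-3 + 0) + N) = √(-3 + N))
n(t, E) = 8/7 (n(t, E) = (⅐)*8 = 8/7)
a(j) = 1557/7 (a(j) = 3*(8/7 + 73) = 3*(519/7) = 1557/7)
A(R) = 1/(R + 2*I*√2) (A(R) = 1/(√(-3 - 5) + R) = 1/(√(-8) + R) = 1/(2*I*√2 + R) = 1/(R + 2*I*√2))
A(5/2)*a(-78) = (1557/7)/(5/2 + 2*I*√2) = 1557/(7*(5/2 + 2*I*√2))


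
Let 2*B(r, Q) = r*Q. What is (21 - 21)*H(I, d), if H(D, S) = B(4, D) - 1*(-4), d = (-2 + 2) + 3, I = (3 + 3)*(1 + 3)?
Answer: 0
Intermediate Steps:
B(r, Q) = Q*r/2 (B(r, Q) = (r*Q)/2 = (Q*r)/2 = Q*r/2)
I = 24 (I = 6*4 = 24)
d = 3 (d = 0 + 3 = 3)
H(D, S) = 4 + 2*D (H(D, S) = (1/2)*D*4 - 1*(-4) = 2*D + 4 = 4 + 2*D)
(21 - 21)*H(I, d) = (21 - 21)*(4 + 2*24) = 0*(4 + 48) = 0*52 = 0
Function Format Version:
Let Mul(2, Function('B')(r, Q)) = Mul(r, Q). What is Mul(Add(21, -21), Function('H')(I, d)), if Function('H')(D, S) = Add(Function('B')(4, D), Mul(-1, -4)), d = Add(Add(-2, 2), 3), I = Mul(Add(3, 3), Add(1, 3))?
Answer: 0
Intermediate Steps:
Function('B')(r, Q) = Mul(Rational(1, 2), Q, r) (Function('B')(r, Q) = Mul(Rational(1, 2), Mul(r, Q)) = Mul(Rational(1, 2), Mul(Q, r)) = Mul(Rational(1, 2), Q, r))
I = 24 (I = Mul(6, 4) = 24)
d = 3 (d = Add(0, 3) = 3)
Function('H')(D, S) = Add(4, Mul(2, D)) (Function('H')(D, S) = Add(Mul(Rational(1, 2), D, 4), Mul(-1, -4)) = Add(Mul(2, D), 4) = Add(4, Mul(2, D)))
Mul(Add(21, -21), Function('H')(I, d)) = Mul(Add(21, -21), Add(4, Mul(2, 24))) = Mul(0, Add(4, 48)) = Mul(0, 52) = 0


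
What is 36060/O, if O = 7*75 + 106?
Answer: 36060/631 ≈ 57.147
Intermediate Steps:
O = 631 (O = 525 + 106 = 631)
36060/O = 36060/631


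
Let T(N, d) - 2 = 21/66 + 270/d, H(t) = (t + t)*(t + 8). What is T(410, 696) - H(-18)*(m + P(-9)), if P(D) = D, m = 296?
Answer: -131832867/1276 ≈ -1.0332e+5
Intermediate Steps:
H(t) = 2*t*(8 + t) (H(t) = (2*t)*(8 + t) = 2*t*(8 + t))
T(N, d) = 51/22 + 270/d (T(N, d) = 2 + (21/66 + 270/d) = 2 + (21*(1/66) + 270/d) = 2 + (7/22 + 270/d) = 51/22 + 270/d)
T(410, 696) - H(-18)*(m + P(-9)) = (51/22 + 270/696) - 2*(-18)*(8 - 18)*(296 - 9) = (51/22 + 270*(1/696)) - 2*(-18)*(-10)*287 = (51/22 + 45/116) - 360*287 = 3453/1276 - 1*103320 = 3453/1276 - 103320 = -131832867/1276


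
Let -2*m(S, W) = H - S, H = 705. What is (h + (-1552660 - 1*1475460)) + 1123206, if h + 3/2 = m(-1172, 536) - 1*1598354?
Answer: -3504208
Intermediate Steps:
m(S, W) = -705/2 + S/2 (m(S, W) = -(705 - S)/2 = -705/2 + S/2)
h = -1599294 (h = -3/2 + ((-705/2 + (½)*(-1172)) - 1*1598354) = -3/2 + ((-705/2 - 586) - 1598354) = -3/2 + (-1877/2 - 1598354) = -3/2 - 3198585/2 = -1599294)
(h + (-1552660 - 1*1475460)) + 1123206 = (-1599294 + (-1552660 - 1*1475460)) + 1123206 = (-1599294 + (-1552660 - 1475460)) + 1123206 = (-1599294 - 3028120) + 1123206 = -4627414 + 1123206 = -3504208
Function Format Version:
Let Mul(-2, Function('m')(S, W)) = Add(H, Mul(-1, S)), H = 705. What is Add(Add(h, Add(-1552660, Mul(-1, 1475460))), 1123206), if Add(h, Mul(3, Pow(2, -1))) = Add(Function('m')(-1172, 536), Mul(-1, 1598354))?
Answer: -3504208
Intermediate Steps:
Function('m')(S, W) = Add(Rational(-705, 2), Mul(Rational(1, 2), S)) (Function('m')(S, W) = Mul(Rational(-1, 2), Add(705, Mul(-1, S))) = Add(Rational(-705, 2), Mul(Rational(1, 2), S)))
h = -1599294 (h = Add(Rational(-3, 2), Add(Add(Rational(-705, 2), Mul(Rational(1, 2), -1172)), Mul(-1, 1598354))) = Add(Rational(-3, 2), Add(Add(Rational(-705, 2), -586), -1598354)) = Add(Rational(-3, 2), Add(Rational(-1877, 2), -1598354)) = Add(Rational(-3, 2), Rational(-3198585, 2)) = -1599294)
Add(Add(h, Add(-1552660, Mul(-1, 1475460))), 1123206) = Add(Add(-1599294, Add(-1552660, Mul(-1, 1475460))), 1123206) = Add(Add(-1599294, Add(-1552660, -1475460)), 1123206) = Add(Add(-1599294, -3028120), 1123206) = Add(-4627414, 1123206) = -3504208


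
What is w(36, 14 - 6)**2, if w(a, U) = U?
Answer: 64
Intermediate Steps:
w(36, 14 - 6)**2 = (14 - 6)**2 = 8**2 = 64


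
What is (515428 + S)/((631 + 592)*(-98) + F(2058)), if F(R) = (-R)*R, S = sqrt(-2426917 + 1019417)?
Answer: -257714/2177609 - 25*I*sqrt(563)/2177609 ≈ -0.11835 - 0.0002724*I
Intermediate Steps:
S = 50*I*sqrt(563) (S = sqrt(-1407500) = 50*I*sqrt(563) ≈ 1186.4*I)
F(R) = -R**2
(515428 + S)/((631 + 592)*(-98) + F(2058)) = (515428 + 50*I*sqrt(563))/((631 + 592)*(-98) - 1*2058**2) = (515428 + 50*I*sqrt(563))/(1223*(-98) - 1*4235364) = (515428 + 50*I*sqrt(563))/(-119854 - 4235364) = (515428 + 50*I*sqrt(563))/(-4355218) = (515428 + 50*I*sqrt(563))*(-1/4355218) = -257714/2177609 - 25*I*sqrt(563)/2177609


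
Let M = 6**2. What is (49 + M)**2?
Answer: 7225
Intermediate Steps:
M = 36
(49 + M)**2 = (49 + 36)**2 = 85**2 = 7225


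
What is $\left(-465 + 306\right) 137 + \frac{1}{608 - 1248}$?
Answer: $- \frac{13941121}{640} \approx -21783.0$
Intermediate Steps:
$\left(-465 + 306\right) 137 + \frac{1}{608 - 1248} = \left(-159\right) 137 + \frac{1}{-640} = -21783 - \frac{1}{640} = - \frac{13941121}{640}$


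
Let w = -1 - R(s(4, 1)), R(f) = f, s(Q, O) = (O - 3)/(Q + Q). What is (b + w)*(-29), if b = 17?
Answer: -1885/4 ≈ -471.25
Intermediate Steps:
s(Q, O) = (-3 + O)/(2*Q) (s(Q, O) = (-3 + O)/((2*Q)) = (-3 + O)*(1/(2*Q)) = (-3 + O)/(2*Q))
w = -¾ (w = -1 - (-3 + 1)/(2*4) = -1 - (-2)/(2*4) = -1 - 1*(-¼) = -1 + ¼ = -¾ ≈ -0.75000)
(b + w)*(-29) = (17 - ¾)*(-29) = (65/4)*(-29) = -1885/4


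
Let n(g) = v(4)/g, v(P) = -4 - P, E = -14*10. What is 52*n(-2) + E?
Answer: 68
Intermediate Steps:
E = -140
n(g) = -8/g (n(g) = (-4 - 1*4)/g = (-4 - 4)/g = -8/g)
52*n(-2) + E = 52*(-8/(-2)) - 140 = 52*(-8*(-½)) - 140 = 52*4 - 140 = 208 - 140 = 68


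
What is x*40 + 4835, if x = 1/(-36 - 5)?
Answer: 198195/41 ≈ 4834.0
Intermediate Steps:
x = -1/41 (x = 1/(-41) = -1/41 ≈ -0.024390)
x*40 + 4835 = -1/41*40 + 4835 = -40/41 + 4835 = 198195/41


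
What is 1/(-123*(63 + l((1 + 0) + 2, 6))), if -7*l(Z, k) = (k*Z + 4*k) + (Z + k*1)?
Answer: -7/47970 ≈ -0.00014592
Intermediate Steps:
l(Z, k) = -5*k/7 - Z/7 - Z*k/7 (l(Z, k) = -((k*Z + 4*k) + (Z + k*1))/7 = -((Z*k + 4*k) + (Z + k))/7 = -((4*k + Z*k) + (Z + k))/7 = -(Z + 5*k + Z*k)/7 = -5*k/7 - Z/7 - Z*k/7)
1/(-123*(63 + l((1 + 0) + 2, 6))) = 1/(-123*(63 + (-5/7*6 - ((1 + 0) + 2)/7 - 1/7*((1 + 0) + 2)*6))) = 1/(-123*(63 + (-30/7 - (1 + 2)/7 - 1/7*(1 + 2)*6))) = 1/(-123*(63 + (-30/7 - 1/7*3 - 1/7*3*6))) = 1/(-123*(63 + (-30/7 - 3/7 - 18/7))) = 1/(-123*(63 - 51/7)) = 1/(-123*390/7) = 1/(-47970/7) = -7/47970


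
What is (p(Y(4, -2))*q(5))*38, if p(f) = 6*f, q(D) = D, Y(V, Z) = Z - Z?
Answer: 0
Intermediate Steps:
Y(V, Z) = 0
(p(Y(4, -2))*q(5))*38 = ((6*0)*5)*38 = (0*5)*38 = 0*38 = 0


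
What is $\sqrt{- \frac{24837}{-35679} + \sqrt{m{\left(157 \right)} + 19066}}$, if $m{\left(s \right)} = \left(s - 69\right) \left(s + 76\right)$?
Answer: $\frac{\sqrt{98462147 + 141443449 \sqrt{39570}}}{11893} \approx 14.129$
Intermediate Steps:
$m{\left(s \right)} = \left(-69 + s\right) \left(76 + s\right)$
$\sqrt{- \frac{24837}{-35679} + \sqrt{m{\left(157 \right)} + 19066}} = \sqrt{- \frac{24837}{-35679} + \sqrt{\left(-5244 + 157^{2} + 7 \cdot 157\right) + 19066}} = \sqrt{\left(-24837\right) \left(- \frac{1}{35679}\right) + \sqrt{\left(-5244 + 24649 + 1099\right) + 19066}} = \sqrt{\frac{8279}{11893} + \sqrt{20504 + 19066}} = \sqrt{\frac{8279}{11893} + \sqrt{39570}}$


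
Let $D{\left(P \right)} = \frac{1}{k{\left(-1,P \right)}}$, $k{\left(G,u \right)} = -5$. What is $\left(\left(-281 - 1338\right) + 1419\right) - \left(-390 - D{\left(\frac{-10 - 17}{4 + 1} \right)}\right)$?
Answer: $\frac{949}{5} \approx 189.8$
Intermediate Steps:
$D{\left(P \right)} = - \frac{1}{5}$ ($D{\left(P \right)} = \frac{1}{-5} = - \frac{1}{5}$)
$\left(\left(-281 - 1338\right) + 1419\right) - \left(-390 - D{\left(\frac{-10 - 17}{4 + 1} \right)}\right) = \left(\left(-281 - 1338\right) + 1419\right) - \left(-390 - - \frac{1}{5}\right) = \left(-1619 + 1419\right) - \left(-390 + \frac{1}{5}\right) = -200 - - \frac{1949}{5} = -200 + \frac{1949}{5} = \frac{949}{5}$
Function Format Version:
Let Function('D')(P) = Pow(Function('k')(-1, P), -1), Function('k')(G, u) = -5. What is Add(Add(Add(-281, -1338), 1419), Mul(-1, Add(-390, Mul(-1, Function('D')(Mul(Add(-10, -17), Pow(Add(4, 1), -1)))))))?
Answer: Rational(949, 5) ≈ 189.80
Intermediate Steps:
Function('D')(P) = Rational(-1, 5) (Function('D')(P) = Pow(-5, -1) = Rational(-1, 5))
Add(Add(Add(-281, -1338), 1419), Mul(-1, Add(-390, Mul(-1, Function('D')(Mul(Add(-10, -17), Pow(Add(4, 1), -1))))))) = Add(Add(Add(-281, -1338), 1419), Mul(-1, Add(-390, Mul(-1, Rational(-1, 5))))) = Add(Add(-1619, 1419), Mul(-1, Add(-390, Rational(1, 5)))) = Add(-200, Mul(-1, Rational(-1949, 5))) = Add(-200, Rational(1949, 5)) = Rational(949, 5)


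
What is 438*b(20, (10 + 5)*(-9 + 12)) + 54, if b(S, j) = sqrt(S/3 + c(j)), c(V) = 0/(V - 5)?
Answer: 54 + 292*sqrt(15) ≈ 1184.9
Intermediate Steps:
c(V) = 0 (c(V) = 0/(-5 + V) = 0)
b(S, j) = sqrt(3)*sqrt(S)/3 (b(S, j) = sqrt(S/3 + 0) = sqrt(S/3) = sqrt(3)*sqrt(S)/3)
438*b(20, (10 + 5)*(-9 + 12)) + 54 = 438*(sqrt(3)*sqrt(20)/3) + 54 = 438*(sqrt(3)*(2*sqrt(5))/3) + 54 = 438*(2*sqrt(15)/3) + 54 = 292*sqrt(15) + 54 = 54 + 292*sqrt(15)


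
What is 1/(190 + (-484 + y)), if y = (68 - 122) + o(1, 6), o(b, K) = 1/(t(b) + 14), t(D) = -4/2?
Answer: -12/4175 ≈ -0.0028743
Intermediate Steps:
t(D) = -2 (t(D) = -4*½ = -2)
o(b, K) = 1/12 (o(b, K) = 1/(-2 + 14) = 1/12)
y = -647/12 (y = (68 - 122) + 1/12 = -54 + 1/12 = -647/12 ≈ -53.917)
1/(190 + (-484 + y)) = 1/(190 + (-484 - 647/12)) = 1/(190 - 6455/12) = 1/(-4175/12) = -12/4175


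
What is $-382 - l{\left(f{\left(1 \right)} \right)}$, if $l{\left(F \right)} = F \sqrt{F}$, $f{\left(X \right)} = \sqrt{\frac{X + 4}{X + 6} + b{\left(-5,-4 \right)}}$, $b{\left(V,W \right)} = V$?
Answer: $-382 - \frac{\sqrt[4]{7} \cdot 30^{\frac{3}{4}} i^{\frac{3}{2}}}{7} \approx -379.89 - 2.1062 i$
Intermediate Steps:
$f{\left(X \right)} = \sqrt{-5 + \frac{4 + X}{6 + X}}$ ($f{\left(X \right)} = \sqrt{\frac{X + 4}{X + 6} - 5} = \sqrt{\frac{4 + X}{6 + X} - 5} = \sqrt{-5 + \frac{4 + X}{6 + X}}$)
$l{\left(F \right)} = F^{\frac{3}{2}}$
$-382 - l{\left(f{\left(1 \right)} \right)} = -382 - \left(\sqrt{2} \sqrt{\frac{-13 - 2}{6 + 1}}\right)^{\frac{3}{2}} = -382 - \left(\sqrt{2} \sqrt{\frac{-13 - 2}{7}}\right)^{\frac{3}{2}} = -382 - \left(\sqrt{2} \sqrt{\frac{1}{7} \left(-15\right)}\right)^{\frac{3}{2}} = -382 - \left(\sqrt{2} \sqrt{- \frac{15}{7}}\right)^{\frac{3}{2}} = -382 - \left(\sqrt{2} \frac{i \sqrt{105}}{7}\right)^{\frac{3}{2}} = -382 - \left(\frac{i \sqrt{210}}{7}\right)^{\frac{3}{2}} = -382 - \frac{\sqrt[4]{7} \cdot 30^{\frac{3}{4}} i^{\frac{3}{2}}}{7}$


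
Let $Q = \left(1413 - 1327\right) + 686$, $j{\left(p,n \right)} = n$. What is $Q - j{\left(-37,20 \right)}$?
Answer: $752$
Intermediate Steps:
$Q = 772$ ($Q = 86 + 686 = 772$)
$Q - j{\left(-37,20 \right)} = 772 - 20 = 752$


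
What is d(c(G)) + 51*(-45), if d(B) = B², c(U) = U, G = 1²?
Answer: -2294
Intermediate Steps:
G = 1
d(c(G)) + 51*(-45) = 1² + 51*(-45) = 1 - 2295 = -2294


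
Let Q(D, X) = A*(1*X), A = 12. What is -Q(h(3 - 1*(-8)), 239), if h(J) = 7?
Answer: -2868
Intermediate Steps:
Q(D, X) = 12*X (Q(D, X) = 12*(1*X) = 12*X)
-Q(h(3 - 1*(-8)), 239) = -12*239 = -1*2868 = -2868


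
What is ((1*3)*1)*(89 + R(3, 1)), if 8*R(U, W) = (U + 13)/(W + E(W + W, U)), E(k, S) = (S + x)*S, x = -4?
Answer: 264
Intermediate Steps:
E(k, S) = S*(-4 + S) (E(k, S) = (S - 4)*S = (-4 + S)*S = S*(-4 + S))
R(U, W) = (13 + U)/(8*(W + U*(-4 + U))) (R(U, W) = ((U + 13)/(W + U*(-4 + U)))/8 = ((13 + U)/(W + U*(-4 + U)))/8 = (13 + U)/(8*(W + U*(-4 + U))))
((1*3)*1)*(89 + R(3, 1)) = ((1*3)*1)*(89 + (13 + 3)/(8*(1 + 3*(-4 + 3)))) = (3*1)*(89 + (⅛)*16/(1 + 3*(-1))) = 3*(89 + (⅛)*16/(1 - 3)) = 3*(89 + (⅛)*16/(-2)) = 3*(89 + (⅛)*(-½)*16) = 3*(89 - 1) = 3*88 = 264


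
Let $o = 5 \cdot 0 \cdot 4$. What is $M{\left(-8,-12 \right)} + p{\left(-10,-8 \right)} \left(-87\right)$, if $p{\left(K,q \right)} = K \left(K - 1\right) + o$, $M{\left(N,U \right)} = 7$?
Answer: $-9563$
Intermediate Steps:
$o = 0$ ($o = 0 \cdot 4 = 0$)
$p{\left(K,q \right)} = K \left(-1 + K\right)$ ($p{\left(K,q \right)} = K \left(K - 1\right) + 0 = K \left(-1 + K\right) + 0 = K \left(-1 + K\right)$)
$M{\left(-8,-12 \right)} + p{\left(-10,-8 \right)} \left(-87\right) = 7 + - 10 \left(-1 - 10\right) \left(-87\right) = 7 + \left(-10\right) \left(-11\right) \left(-87\right) = 7 + 110 \left(-87\right) = 7 - 9570 = -9563$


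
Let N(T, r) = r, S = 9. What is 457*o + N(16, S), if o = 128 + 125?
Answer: 115630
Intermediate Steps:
o = 253
457*o + N(16, S) = 457*253 + 9 = 115621 + 9 = 115630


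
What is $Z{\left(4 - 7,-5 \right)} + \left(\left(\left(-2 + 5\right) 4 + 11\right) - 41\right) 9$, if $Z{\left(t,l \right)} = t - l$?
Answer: $-160$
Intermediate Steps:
$Z{\left(4 - 7,-5 \right)} + \left(\left(\left(-2 + 5\right) 4 + 11\right) - 41\right) 9 = \left(\left(4 - 7\right) - -5\right) + \left(\left(\left(-2 + 5\right) 4 + 11\right) - 41\right) 9 = \left(\left(4 - 7\right) + 5\right) + \left(\left(3 \cdot 4 + 11\right) - 41\right) 9 = \left(-3 + 5\right) + \left(\left(12 + 11\right) - 41\right) 9 = 2 + \left(23 - 41\right) 9 = 2 - 162 = -160$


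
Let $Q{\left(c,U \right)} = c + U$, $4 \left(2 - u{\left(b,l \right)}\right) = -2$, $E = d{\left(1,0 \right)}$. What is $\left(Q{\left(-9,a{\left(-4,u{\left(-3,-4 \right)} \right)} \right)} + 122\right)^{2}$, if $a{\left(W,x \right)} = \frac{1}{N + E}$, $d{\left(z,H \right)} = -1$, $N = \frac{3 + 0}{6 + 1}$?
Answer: $\frac{198025}{16} \approx 12377.0$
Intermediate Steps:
$N = \frac{3}{7} \approx 0.42857$
$E = -1$
$u{\left(b,l \right)} = \frac{5}{2}$ ($u{\left(b,l \right)} = 2 - - \frac{1}{2} = 2 + \frac{1}{2} = \frac{5}{2}$)
$a{\left(W,x \right)} = - \frac{7}{4}$ ($a{\left(W,x \right)} = \frac{1}{\frac{3}{7} - 1} = \frac{1}{- \frac{4}{7}} = - \frac{7}{4}$)
$Q{\left(c,U \right)} = U + c$
$\left(Q{\left(-9,a{\left(-4,u{\left(-3,-4 \right)} \right)} \right)} + 122\right)^{2} = \left(\left(- \frac{7}{4} - 9\right) + 122\right)^{2} = \left(- \frac{43}{4} + 122\right)^{2} = \left(\frac{445}{4}\right)^{2} = \frac{198025}{16}$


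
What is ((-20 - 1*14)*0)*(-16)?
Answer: 0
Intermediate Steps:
((-20 - 1*14)*0)*(-16) = ((-20 - 14)*0)*(-16) = -34*0*(-16) = 0*(-16) = 0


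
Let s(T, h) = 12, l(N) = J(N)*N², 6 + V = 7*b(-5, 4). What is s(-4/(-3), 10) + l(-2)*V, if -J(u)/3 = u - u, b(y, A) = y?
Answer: 12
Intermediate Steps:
V = -41 (V = -6 + 7*(-5) = -6 - 35 = -41)
J(u) = 0 (J(u) = -3*(u - u) = -3*0 = 0)
l(N) = 0 (l(N) = 0*N² = 0)
s(-4/(-3), 10) + l(-2)*V = 12 + 0*(-41) = 12 + 0 = 12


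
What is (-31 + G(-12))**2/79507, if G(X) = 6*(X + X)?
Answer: 30625/79507 ≈ 0.38519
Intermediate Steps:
G(X) = 12*X (G(X) = 6*(2*X) = 12*X)
(-31 + G(-12))**2/79507 = (-31 + 12*(-12))**2/79507 = (-31 - 144)**2*(1/79507) = (-175)**2*(1/79507) = 30625*(1/79507) = 30625/79507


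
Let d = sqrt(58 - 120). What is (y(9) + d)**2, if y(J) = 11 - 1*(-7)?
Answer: (18 + I*sqrt(62))**2 ≈ 262.0 + 283.46*I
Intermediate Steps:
y(J) = 18 (y(J) = 11 + 7 = 18)
d = I*sqrt(62) (d = sqrt(-62) = I*sqrt(62) ≈ 7.874*I)
(y(9) + d)**2 = (18 + I*sqrt(62))**2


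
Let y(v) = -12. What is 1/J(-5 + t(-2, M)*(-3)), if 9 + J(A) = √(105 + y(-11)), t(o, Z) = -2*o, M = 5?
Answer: ¾ + √93/12 ≈ 1.5536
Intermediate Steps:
J(A) = -9 + √93 (J(A) = -9 + √(105 - 12) = -9 + √93)
1/J(-5 + t(-2, M)*(-3)) = 1/(-9 + √93)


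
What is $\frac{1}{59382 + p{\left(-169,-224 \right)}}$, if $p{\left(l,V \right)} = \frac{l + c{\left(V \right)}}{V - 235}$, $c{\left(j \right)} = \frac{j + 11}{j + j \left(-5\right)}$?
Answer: $\frac{411264}{24421830485} \approx 1.684 \cdot 10^{-5}$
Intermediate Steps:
$c{\left(j \right)} = - \frac{11 + j}{4 j}$ ($c{\left(j \right)} = \frac{11 + j}{j - 5 j} = \frac{11 + j}{\left(-4\right) j} = \left(11 + j\right) \left(- \frac{1}{4 j}\right) = - \frac{11 + j}{4 j}$)
$p{\left(l,V \right)} = \frac{l + \frac{-11 - V}{4 V}}{-235 + V}$ ($p{\left(l,V \right)} = \frac{l + \frac{-11 - V}{4 V}}{V - 235} = \frac{l + \frac{-11 - V}{4 V}}{-235 + V}$)
$\frac{1}{59382 + p{\left(-169,-224 \right)}} = \frac{1}{59382 + \frac{-11 - -224 + 4 \left(-224\right) \left(-169\right)}{4 \left(-224\right) \left(-235 - 224\right)}} = \frac{1}{59382 + \frac{1}{4} \left(- \frac{1}{224}\right) \frac{1}{-459} \left(-11 + 224 + 151424\right)} = \frac{1}{59382 + \frac{1}{4} \left(- \frac{1}{224}\right) \left(- \frac{1}{459}\right) 151637} = \frac{1}{59382 + \frac{151637}{411264}} = \frac{1}{\frac{24421830485}{411264}} = \frac{411264}{24421830485}$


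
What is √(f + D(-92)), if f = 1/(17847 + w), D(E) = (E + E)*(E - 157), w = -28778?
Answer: √5474405431045/10931 ≈ 214.05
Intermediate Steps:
D(E) = 2*E*(-157 + E) (D(E) = (2*E)*(-157 + E) = 2*E*(-157 + E))
f = -1/10931 (f = 1/(17847 - 28778) = 1/(-10931) = -1/10931 ≈ -9.1483e-5)
√(f + D(-92)) = √(-1/10931 + 2*(-92)*(-157 - 92)) = √(-1/10931 + 2*(-92)*(-249)) = √(-1/10931 + 45816) = √(500814695/10931) = √5474405431045/10931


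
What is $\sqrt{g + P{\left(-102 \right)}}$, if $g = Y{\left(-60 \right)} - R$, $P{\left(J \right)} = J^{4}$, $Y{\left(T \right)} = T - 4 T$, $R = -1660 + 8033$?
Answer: $\sqrt{108237023} \approx 10404.0$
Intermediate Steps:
$R = 6373$
$Y{\left(T \right)} = - 3 T$
$g = -6193$ ($g = \left(-3\right) \left(-60\right) - 6373 = 180 - 6373 = -6193$)
$\sqrt{g + P{\left(-102 \right)}} = \sqrt{-6193 + \left(-102\right)^{4}} = \sqrt{-6193 + 108243216} = \sqrt{108237023}$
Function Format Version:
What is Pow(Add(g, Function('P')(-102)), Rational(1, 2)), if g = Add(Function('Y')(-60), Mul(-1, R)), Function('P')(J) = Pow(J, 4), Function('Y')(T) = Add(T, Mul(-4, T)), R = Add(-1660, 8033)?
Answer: Pow(108237023, Rational(1, 2)) ≈ 10404.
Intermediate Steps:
R = 6373
Function('Y')(T) = Mul(-3, T)
g = -6193 (g = Add(Mul(-3, -60), Mul(-1, 6373)) = Add(180, -6373) = -6193)
Pow(Add(g, Function('P')(-102)), Rational(1, 2)) = Pow(Add(-6193, Pow(-102, 4)), Rational(1, 2)) = Pow(Add(-6193, 108243216), Rational(1, 2)) = Pow(108237023, Rational(1, 2))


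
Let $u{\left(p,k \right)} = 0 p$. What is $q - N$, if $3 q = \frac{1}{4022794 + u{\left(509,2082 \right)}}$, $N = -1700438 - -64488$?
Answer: $\frac{19743269532901}{12068382} \approx 1.636 \cdot 10^{6}$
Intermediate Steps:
$u{\left(p,k \right)} = 0$
$N = -1635950$ ($N = -1700438 + 64488 = -1635950$)
$q = \frac{1}{12068382}$ ($q = \frac{1}{3 \left(4022794 + 0\right)} = \frac{1}{3 \cdot 4022794} = \frac{1}{3} \cdot \frac{1}{4022794} = \frac{1}{12068382} \approx 8.2861 \cdot 10^{-8}$)
$q - N = \frac{1}{12068382} - -1635950 = \frac{1}{12068382} + 1635950 = \frac{19743269532901}{12068382}$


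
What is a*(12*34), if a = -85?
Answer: -34680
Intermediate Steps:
a*(12*34) = -1020*34 = -85*408 = -34680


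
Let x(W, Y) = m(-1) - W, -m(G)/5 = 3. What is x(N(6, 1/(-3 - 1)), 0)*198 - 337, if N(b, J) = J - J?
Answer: -3307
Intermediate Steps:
N(b, J) = 0
m(G) = -15 (m(G) = -5*3 = -15)
x(W, Y) = -15 - W
x(N(6, 1/(-3 - 1)), 0)*198 - 337 = (-15 - 1*0)*198 - 337 = (-15 + 0)*198 - 337 = -15*198 - 337 = -2970 - 337 = -3307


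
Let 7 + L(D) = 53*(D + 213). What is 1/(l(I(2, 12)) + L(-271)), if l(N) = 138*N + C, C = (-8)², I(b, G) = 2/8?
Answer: -2/5965 ≈ -0.00033529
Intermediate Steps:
I(b, G) = ¼ (I(b, G) = 2*(⅛) = ¼)
L(D) = 11282 + 53*D (L(D) = -7 + 53*(D + 213) = -7 + 53*(213 + D) = -7 + (11289 + 53*D) = 11282 + 53*D)
C = 64
l(N) = 64 + 138*N (l(N) = 138*N + 64 = 64 + 138*N)
1/(l(I(2, 12)) + L(-271)) = 1/((64 + 138*(¼)) + (11282 + 53*(-271))) = 1/((64 + 69/2) + (11282 - 14363)) = 1/(197/2 - 3081) = 1/(-5965/2) = -2/5965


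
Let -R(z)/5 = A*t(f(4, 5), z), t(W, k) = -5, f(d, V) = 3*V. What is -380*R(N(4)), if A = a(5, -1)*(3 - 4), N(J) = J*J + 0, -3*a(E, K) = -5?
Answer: 47500/3 ≈ 15833.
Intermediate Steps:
a(E, K) = 5/3 (a(E, K) = -⅓*(-5) = 5/3)
N(J) = J² (N(J) = J² + 0 = J²)
A = -5/3 (A = 5*(3 - 4)/3 = (5/3)*(-1) = -5/3 ≈ -1.6667)
R(z) = -125/3 (R(z) = -(-25)*(-5)/3 = -5*25/3 = -125/3)
-380*R(N(4)) = -380*(-125/3) = 47500/3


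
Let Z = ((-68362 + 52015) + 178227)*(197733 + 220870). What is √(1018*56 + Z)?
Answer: 2*√16940877662 ≈ 2.6031e+5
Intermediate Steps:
Z = 67763453640 (Z = (-16347 + 178227)*418603 = 161880*418603 = 67763453640)
√(1018*56 + Z) = √(1018*56 + 67763453640) = √(57008 + 67763453640) = √67763510648 = 2*√16940877662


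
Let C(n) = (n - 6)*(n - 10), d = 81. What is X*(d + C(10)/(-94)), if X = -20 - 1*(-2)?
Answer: -1458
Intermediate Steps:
C(n) = (-10 + n)*(-6 + n) (C(n) = (-6 + n)*(-10 + n) = (-10 + n)*(-6 + n))
X = -18 (X = -20 + 2 = -18)
X*(d + C(10)/(-94)) = -18*(81 + (60 + 10**2 - 16*10)/(-94)) = -18*(81 + (60 + 100 - 160)*(-1/94)) = -18*(81 + 0*(-1/94)) = -18*(81 + 0) = -18*81 = -1458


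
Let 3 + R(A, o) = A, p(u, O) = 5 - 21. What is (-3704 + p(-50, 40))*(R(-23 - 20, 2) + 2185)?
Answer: -7957080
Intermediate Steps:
p(u, O) = -16
R(A, o) = -3 + A
(-3704 + p(-50, 40))*(R(-23 - 20, 2) + 2185) = (-3704 - 16)*((-3 + (-23 - 20)) + 2185) = -3720*((-3 - 43) + 2185) = -3720*(-46 + 2185) = -3720*2139 = -7957080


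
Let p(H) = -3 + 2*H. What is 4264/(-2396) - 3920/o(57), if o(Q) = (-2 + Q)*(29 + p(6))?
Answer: -457602/125191 ≈ -3.6552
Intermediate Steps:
o(Q) = -76 + 38*Q (o(Q) = (-2 + Q)*(29 + (-3 + 2*6)) = (-2 + Q)*(29 + (-3 + 12)) = (-2 + Q)*(29 + 9) = (-2 + Q)*38 = -76 + 38*Q)
4264/(-2396) - 3920/o(57) = 4264/(-2396) - 3920/(-76 + 38*57) = 4264*(-1/2396) - 3920/(-76 + 2166) = -1066/599 - 3920/2090 = -1066/599 - 3920*1/2090 = -1066/599 - 392/209 = -457602/125191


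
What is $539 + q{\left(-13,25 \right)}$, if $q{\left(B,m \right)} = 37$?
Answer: $576$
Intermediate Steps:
$539 + q{\left(-13,25 \right)} = 539 + 37 = 576$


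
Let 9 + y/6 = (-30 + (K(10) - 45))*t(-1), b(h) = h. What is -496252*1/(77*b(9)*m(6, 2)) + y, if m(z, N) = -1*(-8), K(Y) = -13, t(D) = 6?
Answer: -4589755/1386 ≈ -3311.5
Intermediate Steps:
m(z, N) = 8
y = -3222 (y = -54 + 6*((-30 + (-13 - 45))*6) = -54 + 6*((-30 - 58)*6) = -54 + 6*(-88*6) = -54 + 6*(-528) = -54 - 3168 = -3222)
-496252*1/(77*b(9)*m(6, 2)) + y = -496252/((9*8)*77) - 3222 = -496252/(72*77) - 3222 = -496252/5544 - 3222 = -496252*1/5544 - 3222 = -124063/1386 - 3222 = -4589755/1386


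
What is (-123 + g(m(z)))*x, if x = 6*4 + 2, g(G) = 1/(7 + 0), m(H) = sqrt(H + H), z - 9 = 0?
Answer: -22360/7 ≈ -3194.3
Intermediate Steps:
z = 9 (z = 9 + 0 = 9)
m(H) = sqrt(2)*sqrt(H) (m(H) = sqrt(2*H) = sqrt(2)*sqrt(H))
g(G) = 1/7
x = 26 (x = 24 + 2 = 26)
(-123 + g(m(z)))*x = (-123 + 1/7)*26 = -860/7*26 = -22360/7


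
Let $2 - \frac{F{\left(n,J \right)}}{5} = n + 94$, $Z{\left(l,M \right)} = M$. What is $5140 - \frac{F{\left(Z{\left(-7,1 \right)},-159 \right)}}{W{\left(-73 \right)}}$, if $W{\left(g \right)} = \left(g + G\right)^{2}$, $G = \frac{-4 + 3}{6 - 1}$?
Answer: $\frac{229515155}{44652} \approx 5140.1$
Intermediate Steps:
$G = - \frac{1}{5} \approx -0.2$
$F{\left(n,J \right)} = -460 - 5 n$ ($F{\left(n,J \right)} = 10 - 5 \left(n + 94\right) = 10 - 5 \left(94 + n\right) = 10 - \left(470 + 5 n\right) = -460 - 5 n$)
$W{\left(g \right)} = \left(- \frac{1}{5} + g\right)^{2}$ ($W{\left(g \right)} = \left(g - \frac{1}{5}\right)^{2} = \left(- \frac{1}{5} + g\right)^{2}$)
$5140 - \frac{F{\left(Z{\left(-7,1 \right)},-159 \right)}}{W{\left(-73 \right)}} = 5140 - \frac{-460 - 5}{\frac{1}{25} \left(-1 + 5 \left(-73\right)\right)^{2}} = 5140 - \frac{-460 - 5}{\frac{1}{25} \left(-1 - 365\right)^{2}} = 5140 - - \frac{465}{\frac{1}{25} \left(-366\right)^{2}} = 5140 - - \frac{465}{\frac{1}{25} \cdot 133956} = 5140 - - \frac{465}{\frac{133956}{25}} = 5140 - \left(-465\right) \frac{25}{133956} = 5140 - - \frac{3875}{44652} = 5140 + \frac{3875}{44652} = \frac{229515155}{44652}$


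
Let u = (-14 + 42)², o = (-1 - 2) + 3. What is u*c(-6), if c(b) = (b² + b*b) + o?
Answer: 56448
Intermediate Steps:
o = 0 (o = -3 + 3 = 0)
c(b) = 2*b² (c(b) = (b² + b*b) + 0 = (b² + b²) + 0 = 2*b² + 0 = 2*b²)
u = 784 (u = 28² = 784)
u*c(-6) = 784*(2*(-6)²) = 784*(2*36) = 784*72 = 56448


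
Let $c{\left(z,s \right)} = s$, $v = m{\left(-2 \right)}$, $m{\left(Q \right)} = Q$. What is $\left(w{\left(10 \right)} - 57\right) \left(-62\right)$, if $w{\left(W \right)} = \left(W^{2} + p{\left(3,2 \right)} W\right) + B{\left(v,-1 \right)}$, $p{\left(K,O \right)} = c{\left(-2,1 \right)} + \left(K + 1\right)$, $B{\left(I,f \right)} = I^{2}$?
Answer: $-6014$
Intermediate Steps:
$v = -2$
$p{\left(K,O \right)} = 2 + K$ ($p{\left(K,O \right)} = 1 + \left(K + 1\right) = 1 + \left(1 + K\right) = 2 + K$)
$w{\left(W \right)} = 4 + W^{2} + 5 W$ ($w{\left(W \right)} = \left(W^{2} + \left(2 + 3\right) W\right) + \left(-2\right)^{2} = \left(W^{2} + 5 W\right) + 4 = 4 + W^{2} + 5 W$)
$\left(w{\left(10 \right)} - 57\right) \left(-62\right) = \left(\left(4 + 10^{2} + 5 \cdot 10\right) - 57\right) \left(-62\right) = \left(\left(4 + 100 + 50\right) - 57\right) \left(-62\right) = \left(154 - 57\right) \left(-62\right) = 97 \left(-62\right) = -6014$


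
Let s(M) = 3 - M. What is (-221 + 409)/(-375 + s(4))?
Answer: -½ ≈ -0.50000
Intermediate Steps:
(-221 + 409)/(-375 + s(4)) = (-221 + 409)/(-375 + (3 - 1*4)) = 188/(-375 + (3 - 4)) = 188/(-375 - 1) = 188/(-376) = 188*(-1/376) = -½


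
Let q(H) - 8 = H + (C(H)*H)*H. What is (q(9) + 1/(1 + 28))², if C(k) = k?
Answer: 468073225/841 ≈ 5.5657e+5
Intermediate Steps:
q(H) = 8 + H + H³ (q(H) = 8 + (H + (H*H)*H) = 8 + (H + H²*H) = 8 + (H + H³) = 8 + H + H³)
(q(9) + 1/(1 + 28))² = ((8 + 9 + 9³) + 1/(1 + 28))² = ((8 + 9 + 729) + 1/29)² = (746 + 1/29)² = (21635/29)² = 468073225/841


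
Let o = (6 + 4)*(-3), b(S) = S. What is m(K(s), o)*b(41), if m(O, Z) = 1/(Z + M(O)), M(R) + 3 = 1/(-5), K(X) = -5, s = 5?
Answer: -205/166 ≈ -1.2349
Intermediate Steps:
M(R) = -16/5 (M(R) = -3 + 1/(-5) = -3 - 1/5 = -16/5)
o = -30 (o = 10*(-3) = -30)
m(O, Z) = 1/(-16/5 + Z) (m(O, Z) = 1/(Z - 16/5) = 1/(-16/5 + Z))
m(K(s), o)*b(41) = (5/(-16 + 5*(-30)))*41 = (5/(-16 - 150))*41 = (5/(-166))*41 = (5*(-1/166))*41 = -5/166*41 = -205/166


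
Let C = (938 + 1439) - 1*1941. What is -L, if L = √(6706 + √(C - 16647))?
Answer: -√(6706 + I*√16211) ≈ -81.894 - 0.77736*I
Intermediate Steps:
C = 436 (C = 2377 - 1941 = 436)
L = √(6706 + I*√16211) (L = √(6706 + √(436 - 16647)) = √(6706 + √(-16211)) = √(6706 + I*√16211) ≈ 81.894 + 0.7774*I)
-L = -√(6706 + I*√16211)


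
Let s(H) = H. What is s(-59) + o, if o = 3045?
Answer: 2986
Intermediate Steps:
s(-59) + o = -59 + 3045 = 2986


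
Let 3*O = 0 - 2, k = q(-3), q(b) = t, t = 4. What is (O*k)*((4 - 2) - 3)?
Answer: 8/3 ≈ 2.6667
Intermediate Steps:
q(b) = 4
k = 4
O = -⅔ (O = (0 - 2)/3 = (⅓)*(-2) = -⅔ ≈ -0.66667)
(O*k)*((4 - 2) - 3) = (-⅔*4)*((4 - 2) - 3) = -8*(2 - 3)/3 = -8/3*(-1) = 8/3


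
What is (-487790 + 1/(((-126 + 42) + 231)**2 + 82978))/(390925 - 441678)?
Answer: 51016492729/5308104011 ≈ 9.6111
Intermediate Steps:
(-487790 + 1/(((-126 + 42) + 231)**2 + 82978))/(390925 - 441678) = (-487790 + 1/((-84 + 231)**2 + 82978))/(-50753) = (-487790 + 1/(147**2 + 82978))*(-1/50753) = (-487790 + 1/(21609 + 82978))*(-1/50753) = (-487790 + 1/104587)*(-1/50753) = -51016492729/104587*(-1/50753) = 51016492729/5308104011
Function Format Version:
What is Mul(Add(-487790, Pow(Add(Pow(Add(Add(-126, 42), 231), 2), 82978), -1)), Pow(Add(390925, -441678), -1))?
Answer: Rational(51016492729, 5308104011) ≈ 9.6111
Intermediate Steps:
Mul(Add(-487790, Pow(Add(Pow(Add(Add(-126, 42), 231), 2), 82978), -1)), Pow(Add(390925, -441678), -1)) = Mul(Add(-487790, Pow(Add(Pow(Add(-84, 231), 2), 82978), -1)), Pow(-50753, -1)) = Mul(Add(-487790, Pow(Add(Pow(147, 2), 82978), -1)), Rational(-1, 50753)) = Mul(Add(-487790, Pow(Add(21609, 82978), -1)), Rational(-1, 50753)) = Mul(Add(-487790, Pow(104587, -1)), Rational(-1, 50753)) = Mul(Add(-487790, Rational(1, 104587)), Rational(-1, 50753)) = Mul(Rational(-51016492729, 104587), Rational(-1, 50753)) = Rational(51016492729, 5308104011)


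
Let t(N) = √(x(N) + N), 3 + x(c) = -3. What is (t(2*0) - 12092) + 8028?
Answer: -4064 + I*√6 ≈ -4064.0 + 2.4495*I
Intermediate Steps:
x(c) = -6 (x(c) = -3 - 3 = -6)
t(N) = √(-6 + N)
(t(2*0) - 12092) + 8028 = (√(-6 + 2*0) - 12092) + 8028 = (√(-6 + 0) - 12092) + 8028 = (√(-6) - 12092) + 8028 = (I*√6 - 12092) + 8028 = (-12092 + I*√6) + 8028 = -4064 + I*√6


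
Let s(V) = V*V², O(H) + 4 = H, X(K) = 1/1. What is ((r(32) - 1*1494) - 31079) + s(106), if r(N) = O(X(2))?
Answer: 1158440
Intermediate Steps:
X(K) = 1
O(H) = -4 + H
r(N) = -3 (r(N) = -4 + 1 = -3)
s(V) = V³
((r(32) - 1*1494) - 31079) + s(106) = ((-3 - 1*1494) - 31079) + 106³ = ((-3 - 1494) - 31079) + 1191016 = (-1497 - 31079) + 1191016 = -32576 + 1191016 = 1158440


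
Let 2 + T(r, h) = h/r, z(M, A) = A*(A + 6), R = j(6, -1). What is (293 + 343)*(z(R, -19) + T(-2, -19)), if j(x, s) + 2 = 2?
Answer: 161862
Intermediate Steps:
j(x, s) = 0 (j(x, s) = -2 + 2 = 0)
R = 0
z(M, A) = A*(6 + A)
T(r, h) = -2 + h/r
(293 + 343)*(z(R, -19) + T(-2, -19)) = (293 + 343)*(-19*(6 - 19) + (-2 - 19/(-2))) = 636*(-19*(-13) + (-2 - 19*(-1/2))) = 636*(247 + (-2 + 19/2)) = 636*(247 + 15/2) = 636*(509/2) = 161862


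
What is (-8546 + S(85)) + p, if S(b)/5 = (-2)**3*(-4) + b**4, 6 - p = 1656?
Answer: 260993089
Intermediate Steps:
p = -1650 (p = 6 - 1*1656 = 6 - 1656 = -1650)
S(b) = 160 + 5*b**4 (S(b) = 5*((-2)**3*(-4) + b**4) = 5*(-8*(-4) + b**4) = 5*(32 + b**4) = 160 + 5*b**4)
(-8546 + S(85)) + p = (-8546 + (160 + 5*85**4)) - 1650 = (-8546 + (160 + 5*52200625)) - 1650 = (-8546 + (160 + 261003125)) - 1650 = (-8546 + 261003285) - 1650 = 260994739 - 1650 = 260993089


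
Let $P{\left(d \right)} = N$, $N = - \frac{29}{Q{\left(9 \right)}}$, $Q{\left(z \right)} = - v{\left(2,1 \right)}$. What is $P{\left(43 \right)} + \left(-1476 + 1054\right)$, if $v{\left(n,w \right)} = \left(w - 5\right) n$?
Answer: $- \frac{3405}{8} \approx -425.63$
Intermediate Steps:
$v{\left(n,w \right)} = n \left(-5 + w\right)$ ($v{\left(n,w \right)} = \left(-5 + w\right) n = n \left(-5 + w\right)$)
$Q{\left(z \right)} = 8$ ($Q{\left(z \right)} = - 2 \left(-5 + 1\right) = - 2 \left(-4\right) = \left(-1\right) \left(-8\right) = 8$)
$N = - \frac{29}{8} \approx -3.625$
$P{\left(d \right)} = - \frac{29}{8}$
$P{\left(43 \right)} + \left(-1476 + 1054\right) = - \frac{29}{8} + \left(-1476 + 1054\right) = - \frac{29}{8} - 422 = - \frac{3405}{8}$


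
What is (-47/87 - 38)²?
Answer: 11242609/7569 ≈ 1485.3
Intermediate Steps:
(-47/87 - 38)² = (-3353/87)² = 11242609/7569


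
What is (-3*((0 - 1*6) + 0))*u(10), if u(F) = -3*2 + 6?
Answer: 0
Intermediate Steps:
u(F) = 0 (u(F) = -6 + 6 = 0)
(-3*((0 - 1*6) + 0))*u(10) = -3*((0 - 1*6) + 0)*0 = -3*((0 - 6) + 0)*0 = -3*(-6 + 0)*0 = -3*(-6)*0 = 18*0 = 0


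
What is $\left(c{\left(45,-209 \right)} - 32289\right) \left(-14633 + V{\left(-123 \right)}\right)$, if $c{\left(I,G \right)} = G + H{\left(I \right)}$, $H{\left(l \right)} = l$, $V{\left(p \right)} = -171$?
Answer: $480434212$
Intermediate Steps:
$c{\left(I,G \right)} = G + I$
$\left(c{\left(45,-209 \right)} - 32289\right) \left(-14633 + V{\left(-123 \right)}\right) = \left(\left(-209 + 45\right) - 32289\right) \left(-14633 - 171\right) = \left(-164 - 32289\right) \left(-14804\right) = \left(-32453\right) \left(-14804\right) = 480434212$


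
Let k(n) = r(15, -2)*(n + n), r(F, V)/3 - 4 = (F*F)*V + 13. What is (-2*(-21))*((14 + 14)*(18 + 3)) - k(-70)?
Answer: -157164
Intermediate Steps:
r(F, V) = 51 + 3*V*F² (r(F, V) = 12 + 3*((F*F)*V + 13) = 12 + 3*(F²*V + 13) = 12 + 3*(V*F² + 13) = 12 + 3*(13 + V*F²) = 12 + (39 + 3*V*F²) = 51 + 3*V*F²)
k(n) = -2598*n (k(n) = (51 + 3*(-2)*15²)*(n + n) = (51 + 3*(-2)*225)*(2*n) = (51 - 1350)*(2*n) = -2598*n)
(-2*(-21))*((14 + 14)*(18 + 3)) - k(-70) = (-2*(-21))*((14 + 14)*(18 + 3)) - (-2598)*(-70) = 42*(28*21) - 1*181860 = 42*588 - 181860 = 24696 - 181860 = -157164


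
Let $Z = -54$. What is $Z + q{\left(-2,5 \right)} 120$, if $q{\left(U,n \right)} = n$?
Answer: $546$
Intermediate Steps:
$Z + q{\left(-2,5 \right)} 120 = -54 + 5 \cdot 120 = -54 + 600 = 546$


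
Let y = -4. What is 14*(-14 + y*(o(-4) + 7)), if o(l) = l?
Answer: -364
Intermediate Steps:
14*(-14 + y*(o(-4) + 7)) = 14*(-14 - 4*(-4 + 7)) = 14*(-14 - 4*3) = 14*(-14 - 12) = 14*(-26) = -364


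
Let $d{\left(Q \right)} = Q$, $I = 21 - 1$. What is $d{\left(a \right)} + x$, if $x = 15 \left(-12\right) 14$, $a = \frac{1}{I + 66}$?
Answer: $- \frac{216719}{86} \approx -2520.0$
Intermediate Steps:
$I = 20$ ($I = 21 - 1 = 20$)
$a = \frac{1}{86}$ ($a = \frac{1}{20 + 66} = \frac{1}{86} \approx 0.011628$)
$x = -2520$ ($x = \left(-180\right) 14 = -2520$)
$d{\left(a \right)} + x = \frac{1}{86} - 2520 = - \frac{216719}{86}$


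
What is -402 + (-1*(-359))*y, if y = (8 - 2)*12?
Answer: 25446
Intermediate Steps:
y = 72 (y = 6*12 = 72)
-402 + (-1*(-359))*y = -402 - 1*(-359)*72 = -402 + 359*72 = -402 + 25848 = 25446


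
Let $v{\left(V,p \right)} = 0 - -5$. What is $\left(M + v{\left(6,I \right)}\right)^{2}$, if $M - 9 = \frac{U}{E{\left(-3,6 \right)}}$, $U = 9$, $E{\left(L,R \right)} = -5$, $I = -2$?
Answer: $\frac{3721}{25} \approx 148.84$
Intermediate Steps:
$v{\left(V,p \right)} = 5$ ($v{\left(V,p \right)} = 0 + 5 = 5$)
$M = \frac{36}{5}$ ($M = 9 + \frac{9}{-5} = 9 + 9 \left(- \frac{1}{5}\right) = 9 - \frac{9}{5} = \frac{36}{5} \approx 7.2$)
$\left(M + v{\left(6,I \right)}\right)^{2} = \left(\frac{36}{5} + 5\right)^{2} = \left(\frac{61}{5}\right)^{2} = \frac{3721}{25}$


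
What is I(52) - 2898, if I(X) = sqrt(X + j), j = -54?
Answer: -2898 + I*sqrt(2) ≈ -2898.0 + 1.4142*I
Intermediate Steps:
I(X) = sqrt(-54 + X) (I(X) = sqrt(X - 54) = sqrt(-54 + X))
I(52) - 2898 = sqrt(-54 + 52) - 2898 = sqrt(-2) - 2898 = I*sqrt(2) - 2898 = -2898 + I*sqrt(2)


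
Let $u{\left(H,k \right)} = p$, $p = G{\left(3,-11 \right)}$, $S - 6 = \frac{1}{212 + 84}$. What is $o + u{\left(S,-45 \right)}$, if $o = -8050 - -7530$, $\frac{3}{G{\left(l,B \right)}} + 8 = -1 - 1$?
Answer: $- \frac{5203}{10} \approx -520.3$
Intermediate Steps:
$S = \frac{1777}{296}$ ($S = 6 + \frac{1}{212 + 84} = 6 + \frac{1}{296} = \frac{1777}{296} \approx 6.0034$)
$G{\left(l,B \right)} = - \frac{3}{10}$ ($G{\left(l,B \right)} = \frac{3}{-8 - 2} = \frac{3}{-10} = 3 \left(- \frac{1}{10}\right) = - \frac{3}{10}$)
$o = -520$ ($o = -8050 + 7530 = -520$)
$p = - \frac{3}{10} \approx -0.3$
$u{\left(H,k \right)} = - \frac{3}{10}$
$o + u{\left(S,-45 \right)} = -520 - \frac{3}{10} = - \frac{5203}{10}$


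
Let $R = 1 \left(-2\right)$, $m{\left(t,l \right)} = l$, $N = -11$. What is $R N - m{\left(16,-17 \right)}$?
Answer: $39$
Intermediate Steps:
$R = -2$
$R N - m{\left(16,-17 \right)} = \left(-2\right) \left(-11\right) - -17 = 22 + 17 = 39$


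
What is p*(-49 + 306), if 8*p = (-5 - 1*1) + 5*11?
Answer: 12593/8 ≈ 1574.1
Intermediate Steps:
p = 49/8 (p = ((-5 - 1*1) + 5*11)/8 = ((-5 - 1) + 55)/8 = (-6 + 55)/8 = (1/8)*49 = 49/8 ≈ 6.1250)
p*(-49 + 306) = 49*(-49 + 306)/8 = (49/8)*257 = 12593/8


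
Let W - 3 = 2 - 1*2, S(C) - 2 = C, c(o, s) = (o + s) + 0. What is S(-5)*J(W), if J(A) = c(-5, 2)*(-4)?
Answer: -36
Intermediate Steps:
c(o, s) = o + s
S(C) = 2 + C
W = 3 (W = 3 + (2 - 1*2) = 3 + (2 - 2) = 3 + 0 = 3)
J(A) = 12 (J(A) = (-5 + 2)*(-4) = -3*(-4) = 12)
S(-5)*J(W) = (2 - 5)*12 = -3*12 = -36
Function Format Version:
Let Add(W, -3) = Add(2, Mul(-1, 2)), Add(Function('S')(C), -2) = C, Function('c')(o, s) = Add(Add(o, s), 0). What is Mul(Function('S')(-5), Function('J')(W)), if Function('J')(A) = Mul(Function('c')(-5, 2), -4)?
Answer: -36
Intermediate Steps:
Function('c')(o, s) = Add(o, s)
Function('S')(C) = Add(2, C)
W = 3 (W = Add(3, Add(2, Mul(-1, 2))) = Add(3, Add(2, -2)) = Add(3, 0) = 3)
Function('J')(A) = 12 (Function('J')(A) = Mul(Add(-5, 2), -4) = Mul(-3, -4) = 12)
Mul(Function('S')(-5), Function('J')(W)) = Mul(Add(2, -5), 12) = Mul(-3, 12) = -36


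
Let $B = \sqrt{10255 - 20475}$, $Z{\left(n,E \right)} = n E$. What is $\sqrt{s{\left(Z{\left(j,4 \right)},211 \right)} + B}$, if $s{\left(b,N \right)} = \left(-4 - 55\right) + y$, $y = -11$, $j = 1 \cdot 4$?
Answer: $\sqrt{-70 + 2 i \sqrt{2555}} \approx 5.146 + 9.8225 i$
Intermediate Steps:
$j = 4$
$Z{\left(n,E \right)} = E n$
$s{\left(b,N \right)} = -70$ ($s{\left(b,N \right)} = \left(-4 - 55\right) - 11 = -59 - 11 = -70$)
$B = 2 i \sqrt{2555}$ ($B = \sqrt{-10220} = 2 i \sqrt{2555} \approx 101.09 i$)
$\sqrt{s{\left(Z{\left(j,4 \right)},211 \right)} + B} = \sqrt{-70 + 2 i \sqrt{2555}}$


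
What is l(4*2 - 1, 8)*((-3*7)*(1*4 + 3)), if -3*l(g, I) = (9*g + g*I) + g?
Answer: 6174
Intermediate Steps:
l(g, I) = -10*g/3 - I*g/3 (l(g, I) = -((9*g + g*I) + g)/3 = -((9*g + I*g) + g)/3 = -(10*g + I*g)/3 = -10*g/3 - I*g/3)
l(4*2 - 1, 8)*((-3*7)*(1*4 + 3)) = (-(4*2 - 1)*(10 + 8)/3)*((-3*7)*(1*4 + 3)) = (-⅓*(8 - 1)*18)*(-21*(4 + 3)) = (-⅓*7*18)*(-21*7) = -42*(-147) = 6174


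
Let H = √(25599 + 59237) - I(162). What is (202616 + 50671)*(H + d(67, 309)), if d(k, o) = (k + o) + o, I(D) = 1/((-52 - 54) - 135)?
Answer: 41814137682/241 + 506574*√21209 ≈ 2.4728e+8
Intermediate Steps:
I(D) = -1/241 (I(D) = 1/(-106 - 135) = 1/(-241) = -1/241)
d(k, o) = k + 2*o
H = 1/241 + 2*√21209 (H = √(25599 + 59237) - 1*(-1/241) = √84836 + 1/241 = 2*√21209 + 1/241 = 1/241 + 2*√21209 ≈ 291.27)
(202616 + 50671)*(H + d(67, 309)) = (202616 + 50671)*((1/241 + 2*√21209) + (67 + 2*309)) = 253287*((1/241 + 2*√21209) + (67 + 618)) = 253287*((1/241 + 2*√21209) + 685) = 253287*(165086/241 + 2*√21209) = 41814137682/241 + 506574*√21209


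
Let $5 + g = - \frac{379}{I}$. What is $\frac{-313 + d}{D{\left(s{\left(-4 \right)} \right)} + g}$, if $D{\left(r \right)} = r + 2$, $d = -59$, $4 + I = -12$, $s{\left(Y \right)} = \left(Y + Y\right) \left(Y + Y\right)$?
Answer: $- \frac{5952}{1355} \approx -4.3926$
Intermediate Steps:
$s{\left(Y \right)} = 4 Y^{2}$ ($s{\left(Y \right)} = 2 Y 2 Y = 4 Y^{2}$)
$I = -16$ ($I = -4 - 12 = -16$)
$D{\left(r \right)} = 2 + r$
$g = \frac{299}{16}$ ($g = -5 - \frac{379}{-16} = -5 - - \frac{379}{16} = -5 + \frac{379}{16} = \frac{299}{16} \approx 18.688$)
$\frac{-313 + d}{D{\left(s{\left(-4 \right)} \right)} + g} = \frac{-313 - 59}{\left(2 + 4 \left(-4\right)^{2}\right) + \frac{299}{16}} = - \frac{372}{\left(2 + 4 \cdot 16\right) + \frac{299}{16}} = - \frac{372}{\left(2 + 64\right) + \frac{299}{16}} = - \frac{372}{66 + \frac{299}{16}} = - \frac{372}{\frac{1355}{16}} = \left(-372\right) \frac{16}{1355} = - \frac{5952}{1355}$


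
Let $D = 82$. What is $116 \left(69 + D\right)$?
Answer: $17516$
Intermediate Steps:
$116 \left(69 + D\right) = 116 \left(69 + 82\right) = 116 \cdot 151 = 17516$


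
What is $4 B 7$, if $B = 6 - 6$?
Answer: $0$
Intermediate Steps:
$B = 0$ ($B = 6 - 6 = 0$)
$4 B 7 = 4 \cdot 0 \cdot 7 = 0 \cdot 7 = 0$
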